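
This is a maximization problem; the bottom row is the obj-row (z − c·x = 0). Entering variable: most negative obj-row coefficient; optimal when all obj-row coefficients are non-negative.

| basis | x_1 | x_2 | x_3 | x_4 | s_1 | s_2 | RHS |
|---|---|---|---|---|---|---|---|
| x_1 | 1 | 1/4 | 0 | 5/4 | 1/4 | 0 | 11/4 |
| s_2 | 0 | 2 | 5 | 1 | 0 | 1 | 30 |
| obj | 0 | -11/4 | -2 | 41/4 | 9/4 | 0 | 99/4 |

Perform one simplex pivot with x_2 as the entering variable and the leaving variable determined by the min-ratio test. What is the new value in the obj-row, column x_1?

Ratio test on column x_2 — row 1: (11/4)/(1/4) = 11; row 2: 30/2 = 15. Minimum is 11 at row 1 (x_1 leaves); pivot element 1/4.
Divide row 1 by 1/4; eliminate column x_2 from the other rows.
obj-row update in column x_1: 0 − (-11/4)·4 = 11.

11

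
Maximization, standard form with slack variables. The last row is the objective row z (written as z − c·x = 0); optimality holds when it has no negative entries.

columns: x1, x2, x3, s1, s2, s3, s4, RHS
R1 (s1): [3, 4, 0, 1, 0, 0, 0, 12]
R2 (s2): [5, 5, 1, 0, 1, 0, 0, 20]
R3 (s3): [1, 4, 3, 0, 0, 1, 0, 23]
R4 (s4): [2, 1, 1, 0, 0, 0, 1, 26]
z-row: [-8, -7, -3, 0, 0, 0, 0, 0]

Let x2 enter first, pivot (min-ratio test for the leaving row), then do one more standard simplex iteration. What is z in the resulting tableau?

32

Ratio test on column x2 — row 1: 12/4 = 3; row 2: 20/5 = 4; row 3: 23/4 = 23/4; row 4: 26/1 = 26. Minimum is 3 at row 1 (s1 leaves); pivot element 4.
Pivot on row 1; the z-row RHS becomes 0 − (-7)·3 = 21.
Next entering variable (most negative z-row entry -3): x3.
Ratio test on column x3 — row 1: entry 0 ≤ 0; row 2: 5/1 = 5; row 3: 11/3 = 11/3; row 4: 23/1 = 23. Minimum is 11/3 at row 3 (s3 leaves); pivot element 3.
After the second pivot the z-row RHS is 21 − (-3)·(11/3) = 32.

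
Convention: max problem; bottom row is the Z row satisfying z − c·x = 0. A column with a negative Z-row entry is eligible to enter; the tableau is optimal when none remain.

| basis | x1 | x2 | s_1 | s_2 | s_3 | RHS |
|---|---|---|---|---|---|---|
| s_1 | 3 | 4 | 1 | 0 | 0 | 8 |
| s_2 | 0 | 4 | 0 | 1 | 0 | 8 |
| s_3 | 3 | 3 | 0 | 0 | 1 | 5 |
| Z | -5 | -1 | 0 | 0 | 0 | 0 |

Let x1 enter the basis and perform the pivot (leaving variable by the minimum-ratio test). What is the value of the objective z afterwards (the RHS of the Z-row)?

25/3

Ratio test on column x1 — row 1: 8/3 = 8/3; row 2: entry 0 ≤ 0; row 3: 5/3 = 5/3. Minimum is 5/3 at row 3 (s_3 leaves); pivot element 3.
Pivot on row 3; the Z-row RHS becomes 0 − (-5)·(5/3) = 25/3.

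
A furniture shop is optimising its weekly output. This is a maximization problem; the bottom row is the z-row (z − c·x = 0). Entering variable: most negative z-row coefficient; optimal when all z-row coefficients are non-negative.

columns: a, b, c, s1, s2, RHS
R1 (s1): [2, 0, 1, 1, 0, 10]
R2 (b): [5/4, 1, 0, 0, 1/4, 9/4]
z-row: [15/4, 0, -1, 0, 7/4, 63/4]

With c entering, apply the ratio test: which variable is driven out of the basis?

Column c entries and ratios — s1: 10/1 = 10; b: 0 ≤ 0, skip.
Smallest ratio is 10 in the row of s1, so s1 leaves.

s1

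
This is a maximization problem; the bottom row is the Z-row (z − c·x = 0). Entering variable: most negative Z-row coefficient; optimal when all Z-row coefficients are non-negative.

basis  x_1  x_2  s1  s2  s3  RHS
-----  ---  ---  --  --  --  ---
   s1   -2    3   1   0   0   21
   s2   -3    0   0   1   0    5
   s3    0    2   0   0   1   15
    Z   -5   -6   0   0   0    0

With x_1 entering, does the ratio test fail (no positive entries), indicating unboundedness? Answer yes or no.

yes

Every constraint-row entry in column x_1 is ≤ 0, so increasing x_1 is unbounded.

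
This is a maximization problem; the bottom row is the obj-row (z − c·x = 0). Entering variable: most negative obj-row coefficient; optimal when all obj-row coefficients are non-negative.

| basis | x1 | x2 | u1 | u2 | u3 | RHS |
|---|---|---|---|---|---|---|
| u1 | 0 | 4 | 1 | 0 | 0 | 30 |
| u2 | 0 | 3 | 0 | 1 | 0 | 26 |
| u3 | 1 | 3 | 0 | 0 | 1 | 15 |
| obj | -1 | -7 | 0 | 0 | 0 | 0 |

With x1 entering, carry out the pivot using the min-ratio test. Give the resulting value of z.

15

Ratio test on column x1 — row 1: entry 0 ≤ 0; row 2: entry 0 ≤ 0; row 3: 15/1 = 15. Minimum is 15 at row 3 (u3 leaves); pivot element 1.
Pivot on row 3; the obj-row RHS becomes 0 − (-1)·15 = 15.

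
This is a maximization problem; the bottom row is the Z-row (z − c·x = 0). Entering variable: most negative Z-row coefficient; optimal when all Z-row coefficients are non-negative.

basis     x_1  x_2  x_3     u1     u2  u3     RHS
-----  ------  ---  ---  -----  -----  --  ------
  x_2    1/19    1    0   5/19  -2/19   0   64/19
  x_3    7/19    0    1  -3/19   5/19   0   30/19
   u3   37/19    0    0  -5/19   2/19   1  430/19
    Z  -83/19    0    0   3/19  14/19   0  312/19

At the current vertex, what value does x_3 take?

30/19

x_3 is basic (row 2); its value is the RHS of that row, 30/19.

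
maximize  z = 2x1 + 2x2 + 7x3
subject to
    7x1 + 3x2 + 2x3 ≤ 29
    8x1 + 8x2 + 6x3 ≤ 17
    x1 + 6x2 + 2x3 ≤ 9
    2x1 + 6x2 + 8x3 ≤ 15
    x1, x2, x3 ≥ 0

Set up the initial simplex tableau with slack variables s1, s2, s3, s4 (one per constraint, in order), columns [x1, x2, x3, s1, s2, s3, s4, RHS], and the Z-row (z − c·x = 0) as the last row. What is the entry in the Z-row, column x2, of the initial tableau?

The Z-row carries the negated objective coefficients: the x2 entry is -2.

-2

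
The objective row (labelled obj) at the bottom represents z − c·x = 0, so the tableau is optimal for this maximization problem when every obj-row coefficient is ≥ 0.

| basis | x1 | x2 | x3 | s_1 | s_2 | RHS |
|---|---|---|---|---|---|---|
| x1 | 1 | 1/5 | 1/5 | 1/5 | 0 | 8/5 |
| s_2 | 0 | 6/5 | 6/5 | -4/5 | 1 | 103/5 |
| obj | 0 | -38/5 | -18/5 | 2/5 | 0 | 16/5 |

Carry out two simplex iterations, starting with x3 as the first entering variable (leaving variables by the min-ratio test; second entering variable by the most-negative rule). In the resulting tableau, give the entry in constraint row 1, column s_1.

1

Ratio test on column x3 — row 1: (8/5)/(1/5) = 8; row 2: (103/5)/(6/5) = 103/6. Minimum is 8 at row 1 (x1 leaves); pivot element 1/5.
Divide row 1 by 1/5; eliminate column x3 from the other rows.
Second iteration: most negative obj-row entry is -4 in column x2, so x2 enters.
Ratio test on column x2 — row 1: 8/1 = 8; row 2: entry 0 ≤ 0. Minimum is 8 at row 1 (x3 leaves); pivot element 1.
Divide row 1 by 1; eliminate column x2 from the other rows.
After both pivots, the entry at constraint row 1, column s_1 is 1.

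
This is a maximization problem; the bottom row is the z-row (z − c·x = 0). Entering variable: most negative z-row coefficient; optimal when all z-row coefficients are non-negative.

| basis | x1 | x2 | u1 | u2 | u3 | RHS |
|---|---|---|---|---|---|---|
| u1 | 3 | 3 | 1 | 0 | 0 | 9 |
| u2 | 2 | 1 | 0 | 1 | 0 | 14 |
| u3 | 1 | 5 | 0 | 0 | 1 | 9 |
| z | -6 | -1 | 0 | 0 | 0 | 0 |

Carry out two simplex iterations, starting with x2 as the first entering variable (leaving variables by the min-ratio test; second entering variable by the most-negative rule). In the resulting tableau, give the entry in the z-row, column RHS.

21/2

Ratio test on column x2 — row 1: 9/3 = 3; row 2: 14/1 = 14; row 3: 9/5 = 9/5. Minimum is 9/5 at row 3 (u3 leaves); pivot element 5.
Divide row 3 by 5; eliminate column x2 from the other rows.
Second iteration: most negative z-row entry is -29/5 in column x1, so x1 enters.
Ratio test on column x1 — row 1: (18/5)/(12/5) = 3/2; row 2: (61/5)/(9/5) = 61/9; row 3: (9/5)/(1/5) = 9. Minimum is 3/2 at row 1 (u1 leaves); pivot element 12/5.
Divide row 1 by 12/5; eliminate column x1 from the other rows.
After both pivots, the entry at the z-row, column RHS is 21/2.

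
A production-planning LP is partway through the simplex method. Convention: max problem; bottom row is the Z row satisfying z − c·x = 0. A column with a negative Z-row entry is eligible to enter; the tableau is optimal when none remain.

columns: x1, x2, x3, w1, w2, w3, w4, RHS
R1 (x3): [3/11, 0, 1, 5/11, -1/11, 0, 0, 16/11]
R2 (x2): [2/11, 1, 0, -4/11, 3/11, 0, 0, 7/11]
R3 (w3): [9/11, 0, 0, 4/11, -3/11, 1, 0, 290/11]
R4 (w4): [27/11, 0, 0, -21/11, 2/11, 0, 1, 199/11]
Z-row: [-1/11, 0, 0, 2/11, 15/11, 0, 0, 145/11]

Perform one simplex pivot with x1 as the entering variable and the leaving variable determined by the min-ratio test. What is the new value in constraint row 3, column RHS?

Ratio test on column x1 — row 1: (16/11)/(3/11) = 16/3; row 2: (7/11)/(2/11) = 7/2; row 3: (290/11)/(9/11) = 290/9; row 4: (199/11)/(27/11) = 199/27. Minimum is 7/2 at row 2 (x2 leaves); pivot element 2/11.
Divide row 2 by 2/11; eliminate column x1 from the other rows.
Row 3 update in column RHS: 290/11 − (9/11)·(7/2) = 47/2.

47/2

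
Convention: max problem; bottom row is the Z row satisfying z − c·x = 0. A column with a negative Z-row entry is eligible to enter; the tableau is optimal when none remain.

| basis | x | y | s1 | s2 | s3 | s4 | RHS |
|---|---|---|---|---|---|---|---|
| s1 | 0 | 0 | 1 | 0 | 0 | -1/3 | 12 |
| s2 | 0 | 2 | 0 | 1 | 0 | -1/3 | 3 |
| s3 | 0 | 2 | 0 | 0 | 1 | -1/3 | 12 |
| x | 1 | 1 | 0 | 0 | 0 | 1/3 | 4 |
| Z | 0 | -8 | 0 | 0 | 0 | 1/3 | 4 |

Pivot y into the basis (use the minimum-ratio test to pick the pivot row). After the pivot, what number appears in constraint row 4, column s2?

Ratio test on column y — row 1: entry 0 ≤ 0; row 2: 3/2 = 3/2; row 3: 12/2 = 6; row 4: 4/1 = 4. Minimum is 3/2 at row 2 (s2 leaves); pivot element 2.
Divide row 2 by 2; eliminate column y from the other rows.
Row 4 update in column s2: 0 − 1·(1/2) = -1/2.

-1/2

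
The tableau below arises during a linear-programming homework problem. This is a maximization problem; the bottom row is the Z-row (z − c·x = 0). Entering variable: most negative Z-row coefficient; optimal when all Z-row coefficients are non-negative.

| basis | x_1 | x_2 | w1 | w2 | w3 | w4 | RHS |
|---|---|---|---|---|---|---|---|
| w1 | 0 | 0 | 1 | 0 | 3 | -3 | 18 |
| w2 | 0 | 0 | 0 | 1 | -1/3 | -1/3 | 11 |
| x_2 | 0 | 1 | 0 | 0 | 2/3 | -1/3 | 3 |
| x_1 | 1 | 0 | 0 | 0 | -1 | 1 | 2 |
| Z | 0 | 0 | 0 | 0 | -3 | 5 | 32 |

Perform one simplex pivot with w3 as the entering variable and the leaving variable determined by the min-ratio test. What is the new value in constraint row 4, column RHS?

13/2

Ratio test on column w3 — row 1: 18/3 = 6; row 2: entry -1/3 ≤ 0; row 3: 3/(2/3) = 9/2; row 4: entry -1 ≤ 0. Minimum is 9/2 at row 3 (x_2 leaves); pivot element 2/3.
Divide row 3 by 2/3; eliminate column w3 from the other rows.
Row 4 update in column RHS: 2 − (-1)·(9/2) = 13/2.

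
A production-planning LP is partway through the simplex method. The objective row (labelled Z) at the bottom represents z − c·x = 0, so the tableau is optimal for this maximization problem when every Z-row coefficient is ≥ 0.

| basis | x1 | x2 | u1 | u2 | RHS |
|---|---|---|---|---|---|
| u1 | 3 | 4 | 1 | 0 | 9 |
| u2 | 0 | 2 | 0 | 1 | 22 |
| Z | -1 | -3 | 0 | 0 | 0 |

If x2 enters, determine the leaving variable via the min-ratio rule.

u1

Column x2 entries and ratios — u1: 9/4 = 9/4; u2: 22/2 = 11.
Smallest ratio is 9/4 in the row of u1, so u1 leaves.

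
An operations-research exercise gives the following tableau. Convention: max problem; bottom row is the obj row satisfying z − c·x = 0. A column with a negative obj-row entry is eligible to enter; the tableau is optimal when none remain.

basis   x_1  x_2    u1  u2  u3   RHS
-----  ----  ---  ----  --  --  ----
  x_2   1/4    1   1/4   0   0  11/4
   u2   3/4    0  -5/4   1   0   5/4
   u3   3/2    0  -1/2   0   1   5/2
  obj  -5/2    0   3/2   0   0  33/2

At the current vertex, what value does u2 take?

5/4

u2 is basic (row 2); its value is the RHS of that row, 5/4.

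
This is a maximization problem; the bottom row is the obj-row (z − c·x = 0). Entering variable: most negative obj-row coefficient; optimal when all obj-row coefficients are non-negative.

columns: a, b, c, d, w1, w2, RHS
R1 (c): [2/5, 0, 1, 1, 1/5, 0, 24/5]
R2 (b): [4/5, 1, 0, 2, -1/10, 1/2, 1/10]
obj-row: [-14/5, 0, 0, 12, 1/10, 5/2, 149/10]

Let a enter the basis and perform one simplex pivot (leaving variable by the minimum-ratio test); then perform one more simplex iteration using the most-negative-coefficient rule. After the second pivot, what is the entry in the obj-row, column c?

Ratio test on column a — row 1: (24/5)/(2/5) = 12; row 2: (1/10)/(4/5) = 1/8. Minimum is 1/8 at row 2 (b leaves); pivot element 4/5.
Divide row 2 by 4/5; eliminate column a from the other rows.
Second iteration: most negative obj-row entry is -1/4 in column w1, so w1 enters.
Ratio test on column w1 — row 1: (19/4)/(1/4) = 19; row 2: entry -1/8 ≤ 0. Minimum is 19 at row 1 (c leaves); pivot element 1/4.
Divide row 1 by 1/4; eliminate column w1 from the other rows.
After both pivots, the entry at the obj-row, column c is 1.

1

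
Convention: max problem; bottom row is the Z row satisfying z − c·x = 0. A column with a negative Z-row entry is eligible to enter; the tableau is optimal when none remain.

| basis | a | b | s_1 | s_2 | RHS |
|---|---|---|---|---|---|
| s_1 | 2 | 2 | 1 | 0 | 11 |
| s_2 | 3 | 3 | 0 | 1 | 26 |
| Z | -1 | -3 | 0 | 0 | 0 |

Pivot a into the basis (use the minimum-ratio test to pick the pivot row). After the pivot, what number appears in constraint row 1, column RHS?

11/2

Ratio test on column a — row 1: 11/2 = 11/2; row 2: 26/3 = 26/3. Minimum is 11/2 at row 1 (s_1 leaves); pivot element 2.
Divide row 1 by 2; eliminate column a from the other rows.
In the new row 1, the RHS entry is the old entry divided by the pivot: 11/2 = 11/2.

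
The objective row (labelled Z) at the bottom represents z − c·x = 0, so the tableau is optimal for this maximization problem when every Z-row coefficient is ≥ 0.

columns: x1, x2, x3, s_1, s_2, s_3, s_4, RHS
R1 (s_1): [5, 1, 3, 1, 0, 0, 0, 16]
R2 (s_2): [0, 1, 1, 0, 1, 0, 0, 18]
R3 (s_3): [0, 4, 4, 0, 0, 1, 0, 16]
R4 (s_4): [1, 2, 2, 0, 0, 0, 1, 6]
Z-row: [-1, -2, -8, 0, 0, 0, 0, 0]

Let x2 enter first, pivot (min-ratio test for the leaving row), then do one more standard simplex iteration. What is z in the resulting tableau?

24

Ratio test on column x2 — row 1: 16/1 = 16; row 2: 18/1 = 18; row 3: 16/4 = 4; row 4: 6/2 = 3. Minimum is 3 at row 4 (s_4 leaves); pivot element 2.
Pivot on row 4; the Z-row RHS becomes 0 − (-2)·3 = 6.
Next entering variable (most negative Z-row entry -6): x3.
Ratio test on column x3 — row 1: 13/2 = 13/2; row 2: entry 0 ≤ 0; row 3: entry 0 ≤ 0; row 4: 3/1 = 3. Minimum is 3 at row 4 (x2 leaves); pivot element 1.
After the second pivot the Z-row RHS is 6 − (-6)·3 = 24.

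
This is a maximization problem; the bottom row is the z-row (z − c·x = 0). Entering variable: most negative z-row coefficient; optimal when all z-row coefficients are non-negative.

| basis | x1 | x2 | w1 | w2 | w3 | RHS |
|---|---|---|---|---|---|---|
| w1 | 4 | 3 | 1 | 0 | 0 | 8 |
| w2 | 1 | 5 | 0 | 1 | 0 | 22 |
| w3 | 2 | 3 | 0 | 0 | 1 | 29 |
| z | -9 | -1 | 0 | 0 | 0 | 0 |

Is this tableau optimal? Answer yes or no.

The z-row has a negative entry -9 in column x1, so it is not optimal.

no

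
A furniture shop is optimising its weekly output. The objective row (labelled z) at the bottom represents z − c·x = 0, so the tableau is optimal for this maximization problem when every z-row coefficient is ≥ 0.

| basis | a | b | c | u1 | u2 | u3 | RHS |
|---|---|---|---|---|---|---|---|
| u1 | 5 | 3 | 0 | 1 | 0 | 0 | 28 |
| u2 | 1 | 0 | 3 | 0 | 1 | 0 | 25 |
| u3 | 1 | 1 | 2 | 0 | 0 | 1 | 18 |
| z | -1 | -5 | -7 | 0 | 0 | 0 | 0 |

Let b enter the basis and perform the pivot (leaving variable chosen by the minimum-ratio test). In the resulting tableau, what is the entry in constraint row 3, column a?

-2/3

Ratio test on column b — row 1: 28/3 = 28/3; row 2: entry 0 ≤ 0; row 3: 18/1 = 18. Minimum is 28/3 at row 1 (u1 leaves); pivot element 3.
Divide row 1 by 3; eliminate column b from the other rows.
Row 3 update in column a: 1 − 1·(5/3) = -2/3.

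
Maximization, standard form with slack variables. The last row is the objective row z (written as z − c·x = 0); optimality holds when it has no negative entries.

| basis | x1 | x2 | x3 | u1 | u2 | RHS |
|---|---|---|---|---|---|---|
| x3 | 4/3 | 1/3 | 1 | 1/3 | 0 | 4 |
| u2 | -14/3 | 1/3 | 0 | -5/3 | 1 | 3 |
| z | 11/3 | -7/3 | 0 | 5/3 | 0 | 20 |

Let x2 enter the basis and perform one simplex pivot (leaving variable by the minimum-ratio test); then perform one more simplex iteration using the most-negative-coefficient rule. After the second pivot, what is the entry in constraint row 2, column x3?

Ratio test on column x2 — row 1: 4/(1/3) = 12; row 2: 3/(1/3) = 9. Minimum is 9 at row 2 (u2 leaves); pivot element 1/3.
Divide row 2 by 1/3; eliminate column x2 from the other rows.
Second iteration: most negative z-row entry is -29 in column x1, so x1 enters.
Ratio test on column x1 — row 1: 1/6 = 1/6; row 2: entry -14 ≤ 0. Minimum is 1/6 at row 1 (x3 leaves); pivot element 6.
Divide row 1 by 6; eliminate column x1 from the other rows.
After both pivots, the entry at constraint row 2, column x3 is 7/3.

7/3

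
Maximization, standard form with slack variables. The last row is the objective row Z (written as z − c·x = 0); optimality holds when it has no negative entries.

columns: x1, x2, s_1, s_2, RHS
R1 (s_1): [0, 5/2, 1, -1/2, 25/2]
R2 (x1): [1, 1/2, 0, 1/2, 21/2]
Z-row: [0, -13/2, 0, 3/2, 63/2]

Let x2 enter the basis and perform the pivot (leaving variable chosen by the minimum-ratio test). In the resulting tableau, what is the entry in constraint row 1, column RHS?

5

Ratio test on column x2 — row 1: (25/2)/(5/2) = 5; row 2: (21/2)/(1/2) = 21. Minimum is 5 at row 1 (s_1 leaves); pivot element 5/2.
Divide row 1 by 5/2; eliminate column x2 from the other rows.
In the new row 1, the RHS entry is the old entry divided by the pivot: (25/2)/(5/2) = 5.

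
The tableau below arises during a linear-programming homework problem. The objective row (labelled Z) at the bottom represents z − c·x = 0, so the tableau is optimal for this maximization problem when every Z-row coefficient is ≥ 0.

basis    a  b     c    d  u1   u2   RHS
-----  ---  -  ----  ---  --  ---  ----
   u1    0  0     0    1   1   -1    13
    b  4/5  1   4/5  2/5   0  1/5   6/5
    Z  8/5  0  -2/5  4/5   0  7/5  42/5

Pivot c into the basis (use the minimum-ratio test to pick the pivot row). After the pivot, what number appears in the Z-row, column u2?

Ratio test on column c — row 1: entry 0 ≤ 0; row 2: (6/5)/(4/5) = 3/2. Minimum is 3/2 at row 2 (b leaves); pivot element 4/5.
Divide row 2 by 4/5; eliminate column c from the other rows.
Z-row update in column u2: 7/5 − (-2/5)·(1/4) = 3/2.

3/2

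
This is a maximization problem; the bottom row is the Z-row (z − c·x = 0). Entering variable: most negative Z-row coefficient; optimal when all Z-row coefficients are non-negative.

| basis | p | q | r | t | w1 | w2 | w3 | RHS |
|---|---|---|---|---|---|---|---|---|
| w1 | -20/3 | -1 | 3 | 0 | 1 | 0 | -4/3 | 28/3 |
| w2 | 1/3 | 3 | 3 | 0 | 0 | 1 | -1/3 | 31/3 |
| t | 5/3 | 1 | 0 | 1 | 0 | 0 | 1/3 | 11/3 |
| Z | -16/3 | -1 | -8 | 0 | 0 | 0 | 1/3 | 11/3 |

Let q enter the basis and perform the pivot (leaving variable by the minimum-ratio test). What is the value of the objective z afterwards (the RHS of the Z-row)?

Ratio test on column q — row 1: entry -1 ≤ 0; row 2: (31/3)/3 = 31/9; row 3: (11/3)/1 = 11/3. Minimum is 31/9 at row 2 (w2 leaves); pivot element 3.
Pivot on row 2; the Z-row RHS becomes 11/3 − (-1)·(31/9) = 64/9.

64/9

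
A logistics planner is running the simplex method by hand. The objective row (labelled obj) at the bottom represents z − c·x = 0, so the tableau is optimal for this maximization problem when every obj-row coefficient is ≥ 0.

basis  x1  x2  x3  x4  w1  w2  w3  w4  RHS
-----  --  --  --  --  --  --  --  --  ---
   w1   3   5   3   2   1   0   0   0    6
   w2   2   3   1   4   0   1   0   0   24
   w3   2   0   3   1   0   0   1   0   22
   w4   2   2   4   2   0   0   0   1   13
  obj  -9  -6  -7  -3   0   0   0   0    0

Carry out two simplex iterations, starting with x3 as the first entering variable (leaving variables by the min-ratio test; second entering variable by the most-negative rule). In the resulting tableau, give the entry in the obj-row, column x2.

9

Ratio test on column x3 — row 1: 6/3 = 2; row 2: 24/1 = 24; row 3: 22/3 = 22/3; row 4: 13/4 = 13/4. Minimum is 2 at row 1 (w1 leaves); pivot element 3.
Divide row 1 by 3; eliminate column x3 from the other rows.
Second iteration: most negative obj-row entry is -2 in column x1, so x1 enters.
Ratio test on column x1 — row 1: 2/1 = 2; row 2: 22/1 = 22; row 3: entry -1 ≤ 0; row 4: entry -2 ≤ 0. Minimum is 2 at row 1 (x3 leaves); pivot element 1.
Divide row 1 by 1; eliminate column x1 from the other rows.
After both pivots, the entry at the obj-row, column x2 is 9.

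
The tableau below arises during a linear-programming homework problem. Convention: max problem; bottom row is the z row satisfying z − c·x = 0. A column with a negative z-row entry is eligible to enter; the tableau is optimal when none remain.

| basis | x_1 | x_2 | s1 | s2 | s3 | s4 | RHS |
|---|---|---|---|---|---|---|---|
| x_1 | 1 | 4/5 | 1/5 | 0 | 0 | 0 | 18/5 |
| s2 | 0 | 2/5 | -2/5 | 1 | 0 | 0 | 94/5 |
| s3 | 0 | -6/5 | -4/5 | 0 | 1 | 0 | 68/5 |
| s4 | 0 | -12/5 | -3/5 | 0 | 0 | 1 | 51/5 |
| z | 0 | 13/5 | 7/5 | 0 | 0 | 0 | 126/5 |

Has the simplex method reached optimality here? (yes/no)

Every z-row coefficient is ≥ 0, so the tableau is optimal.

yes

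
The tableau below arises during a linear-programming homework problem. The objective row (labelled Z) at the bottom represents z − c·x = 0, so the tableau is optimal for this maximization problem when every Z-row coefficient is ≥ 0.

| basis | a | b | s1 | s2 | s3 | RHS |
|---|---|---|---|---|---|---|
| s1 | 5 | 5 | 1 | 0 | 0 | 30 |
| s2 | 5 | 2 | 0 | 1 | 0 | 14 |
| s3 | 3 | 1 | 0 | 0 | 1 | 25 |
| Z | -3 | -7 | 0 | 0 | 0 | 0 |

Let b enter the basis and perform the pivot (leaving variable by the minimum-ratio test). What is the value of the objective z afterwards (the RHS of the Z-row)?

Ratio test on column b — row 1: 30/5 = 6; row 2: 14/2 = 7; row 3: 25/1 = 25. Minimum is 6 at row 1 (s1 leaves); pivot element 5.
Pivot on row 1; the Z-row RHS becomes 0 − (-7)·6 = 42.

42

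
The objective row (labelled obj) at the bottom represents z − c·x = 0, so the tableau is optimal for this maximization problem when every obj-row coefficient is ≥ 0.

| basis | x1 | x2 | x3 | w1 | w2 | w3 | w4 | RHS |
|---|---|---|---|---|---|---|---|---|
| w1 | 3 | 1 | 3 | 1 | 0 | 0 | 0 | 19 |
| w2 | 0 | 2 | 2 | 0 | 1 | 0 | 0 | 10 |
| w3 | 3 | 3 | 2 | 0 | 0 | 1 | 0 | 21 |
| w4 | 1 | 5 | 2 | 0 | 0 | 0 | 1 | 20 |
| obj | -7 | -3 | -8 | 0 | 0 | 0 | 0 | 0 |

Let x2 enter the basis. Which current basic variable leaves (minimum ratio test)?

Column x2 entries and ratios — w1: 19/1 = 19; w2: 10/2 = 5; w3: 21/3 = 7; w4: 20/5 = 4.
Smallest ratio is 4 in the row of w4, so w4 leaves.

w4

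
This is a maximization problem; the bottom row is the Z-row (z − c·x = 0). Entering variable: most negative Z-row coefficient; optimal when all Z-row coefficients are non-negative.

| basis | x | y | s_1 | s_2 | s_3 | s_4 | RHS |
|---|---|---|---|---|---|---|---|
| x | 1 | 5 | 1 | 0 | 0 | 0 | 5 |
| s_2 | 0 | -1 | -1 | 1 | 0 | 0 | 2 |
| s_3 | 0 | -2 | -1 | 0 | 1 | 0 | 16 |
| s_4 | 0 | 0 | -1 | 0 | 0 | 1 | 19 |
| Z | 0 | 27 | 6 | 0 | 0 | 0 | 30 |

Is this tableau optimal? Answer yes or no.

yes

Every Z-row coefficient is ≥ 0, so the tableau is optimal.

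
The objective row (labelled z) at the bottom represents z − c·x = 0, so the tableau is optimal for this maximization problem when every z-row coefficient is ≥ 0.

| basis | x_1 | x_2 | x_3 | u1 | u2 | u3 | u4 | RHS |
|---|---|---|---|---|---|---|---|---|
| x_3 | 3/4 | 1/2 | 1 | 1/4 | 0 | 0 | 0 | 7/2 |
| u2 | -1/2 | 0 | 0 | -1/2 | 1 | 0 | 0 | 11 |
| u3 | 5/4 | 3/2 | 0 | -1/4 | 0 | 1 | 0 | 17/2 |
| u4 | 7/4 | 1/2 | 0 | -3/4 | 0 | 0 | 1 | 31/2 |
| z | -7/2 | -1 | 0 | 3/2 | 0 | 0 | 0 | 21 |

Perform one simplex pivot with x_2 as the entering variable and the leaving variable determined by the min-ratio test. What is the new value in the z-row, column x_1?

-8/3

Ratio test on column x_2 — row 1: (7/2)/(1/2) = 7; row 2: entry 0 ≤ 0; row 3: (17/2)/(3/2) = 17/3; row 4: (31/2)/(1/2) = 31. Minimum is 17/3 at row 3 (u3 leaves); pivot element 3/2.
Divide row 3 by 3/2; eliminate column x_2 from the other rows.
z-row update in column x_1: -7/2 − (-1)·(5/6) = -8/3.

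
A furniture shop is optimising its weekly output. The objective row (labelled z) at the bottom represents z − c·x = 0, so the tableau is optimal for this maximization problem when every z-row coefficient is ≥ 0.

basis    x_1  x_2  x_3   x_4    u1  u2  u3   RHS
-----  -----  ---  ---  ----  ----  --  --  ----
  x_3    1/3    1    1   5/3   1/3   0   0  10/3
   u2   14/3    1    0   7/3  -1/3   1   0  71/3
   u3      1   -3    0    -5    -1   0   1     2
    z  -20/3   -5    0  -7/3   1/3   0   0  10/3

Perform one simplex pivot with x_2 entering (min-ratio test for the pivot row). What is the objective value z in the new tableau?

Ratio test on column x_2 — row 1: (10/3)/1 = 10/3; row 2: (71/3)/1 = 71/3; row 3: entry -3 ≤ 0. Minimum is 10/3 at row 1 (x_3 leaves); pivot element 1.
Pivot on row 1; the z-row RHS becomes 10/3 − (-5)·(10/3) = 20.

20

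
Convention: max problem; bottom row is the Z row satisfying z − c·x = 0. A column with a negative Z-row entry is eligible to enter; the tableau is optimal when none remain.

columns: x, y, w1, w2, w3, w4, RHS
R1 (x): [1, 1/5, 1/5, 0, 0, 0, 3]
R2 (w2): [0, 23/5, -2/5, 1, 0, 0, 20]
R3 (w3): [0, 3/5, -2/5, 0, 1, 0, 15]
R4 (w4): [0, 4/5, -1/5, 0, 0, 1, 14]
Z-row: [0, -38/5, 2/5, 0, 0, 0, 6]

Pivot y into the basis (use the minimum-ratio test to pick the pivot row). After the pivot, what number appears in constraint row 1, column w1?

5/23

Ratio test on column y — row 1: 3/(1/5) = 15; row 2: 20/(23/5) = 100/23; row 3: 15/(3/5) = 25; row 4: 14/(4/5) = 35/2. Minimum is 100/23 at row 2 (w2 leaves); pivot element 23/5.
Divide row 2 by 23/5; eliminate column y from the other rows.
Row 1 update in column w1: 1/5 − (1/5)·(-2/23) = 5/23.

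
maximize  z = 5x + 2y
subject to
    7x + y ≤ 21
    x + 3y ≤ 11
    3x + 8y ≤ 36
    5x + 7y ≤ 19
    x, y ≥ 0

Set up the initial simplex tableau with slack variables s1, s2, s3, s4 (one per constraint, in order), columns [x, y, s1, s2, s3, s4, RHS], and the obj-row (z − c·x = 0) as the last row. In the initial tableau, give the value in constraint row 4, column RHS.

19

The RHS of constraint 4 is b_4 = 19.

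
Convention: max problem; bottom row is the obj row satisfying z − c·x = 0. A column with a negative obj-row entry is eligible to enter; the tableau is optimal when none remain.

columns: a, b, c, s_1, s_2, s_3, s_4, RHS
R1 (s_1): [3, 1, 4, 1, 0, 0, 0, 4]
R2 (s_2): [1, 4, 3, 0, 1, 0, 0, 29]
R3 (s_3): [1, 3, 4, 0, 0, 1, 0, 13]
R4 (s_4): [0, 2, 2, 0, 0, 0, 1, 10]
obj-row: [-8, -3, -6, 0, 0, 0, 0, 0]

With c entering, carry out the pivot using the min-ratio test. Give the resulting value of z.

6

Ratio test on column c — row 1: 4/4 = 1; row 2: 29/3 = 29/3; row 3: 13/4 = 13/4; row 4: 10/2 = 5. Minimum is 1 at row 1 (s_1 leaves); pivot element 4.
Pivot on row 1; the obj-row RHS becomes 0 − (-6)·1 = 6.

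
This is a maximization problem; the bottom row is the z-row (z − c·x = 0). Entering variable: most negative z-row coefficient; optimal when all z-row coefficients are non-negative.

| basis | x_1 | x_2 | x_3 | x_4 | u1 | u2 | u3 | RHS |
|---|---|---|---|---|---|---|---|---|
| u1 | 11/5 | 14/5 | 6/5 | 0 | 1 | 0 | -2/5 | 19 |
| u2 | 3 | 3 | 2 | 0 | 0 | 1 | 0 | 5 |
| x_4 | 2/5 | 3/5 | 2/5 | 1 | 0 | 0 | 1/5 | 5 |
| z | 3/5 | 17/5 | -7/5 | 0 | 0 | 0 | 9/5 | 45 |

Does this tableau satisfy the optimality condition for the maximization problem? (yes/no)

no

The z-row has a negative entry -7/5 in column x_3, so it is not optimal.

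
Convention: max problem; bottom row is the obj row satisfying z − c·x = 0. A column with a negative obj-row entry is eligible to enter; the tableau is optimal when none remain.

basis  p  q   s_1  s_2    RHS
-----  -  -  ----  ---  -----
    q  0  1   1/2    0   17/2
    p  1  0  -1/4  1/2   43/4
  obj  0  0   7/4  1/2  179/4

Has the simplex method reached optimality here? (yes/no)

Every obj-row coefficient is ≥ 0, so the tableau is optimal.

yes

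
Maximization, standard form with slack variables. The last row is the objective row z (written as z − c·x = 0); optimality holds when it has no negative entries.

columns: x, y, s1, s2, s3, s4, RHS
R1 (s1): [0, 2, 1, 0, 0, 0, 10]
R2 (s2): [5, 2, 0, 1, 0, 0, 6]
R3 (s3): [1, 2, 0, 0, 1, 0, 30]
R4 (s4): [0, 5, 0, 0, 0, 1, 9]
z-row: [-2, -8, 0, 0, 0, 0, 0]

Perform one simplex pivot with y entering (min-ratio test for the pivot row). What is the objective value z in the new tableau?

Ratio test on column y — row 1: 10/2 = 5; row 2: 6/2 = 3; row 3: 30/2 = 15; row 4: 9/5 = 9/5. Minimum is 9/5 at row 4 (s4 leaves); pivot element 5.
Pivot on row 4; the z-row RHS becomes 0 − (-8)·(9/5) = 72/5.

72/5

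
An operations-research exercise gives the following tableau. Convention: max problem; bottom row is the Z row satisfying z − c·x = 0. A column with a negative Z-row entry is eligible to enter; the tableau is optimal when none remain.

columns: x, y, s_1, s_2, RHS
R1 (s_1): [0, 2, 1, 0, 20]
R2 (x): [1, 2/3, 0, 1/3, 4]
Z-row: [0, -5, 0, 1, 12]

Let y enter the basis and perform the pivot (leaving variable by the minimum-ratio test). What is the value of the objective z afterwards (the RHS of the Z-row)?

Ratio test on column y — row 1: 20/2 = 10; row 2: 4/(2/3) = 6. Minimum is 6 at row 2 (x leaves); pivot element 2/3.
Pivot on row 2; the Z-row RHS becomes 12 − (-5)·6 = 42.

42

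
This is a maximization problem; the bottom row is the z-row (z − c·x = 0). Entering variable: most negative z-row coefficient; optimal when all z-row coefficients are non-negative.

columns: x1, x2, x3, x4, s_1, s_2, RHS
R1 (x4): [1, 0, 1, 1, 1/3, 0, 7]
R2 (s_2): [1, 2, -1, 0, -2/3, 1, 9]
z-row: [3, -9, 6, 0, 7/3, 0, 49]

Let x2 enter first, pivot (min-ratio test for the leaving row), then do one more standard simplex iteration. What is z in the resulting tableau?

207/2

Ratio test on column x2 — row 1: entry 0 ≤ 0; row 2: 9/2 = 9/2. Minimum is 9/2 at row 2 (s_2 leaves); pivot element 2.
Pivot on row 2; the z-row RHS becomes 49 − (-9)·(9/2) = 179/2.
Next entering variable (most negative z-row entry -2/3): s_1.
Ratio test on column s_1 — row 1: 7/(1/3) = 21; row 2: entry -1/3 ≤ 0. Minimum is 21 at row 1 (x4 leaves); pivot element 1/3.
After the second pivot the z-row RHS is 179/2 − (-2/3)·21 = 207/2.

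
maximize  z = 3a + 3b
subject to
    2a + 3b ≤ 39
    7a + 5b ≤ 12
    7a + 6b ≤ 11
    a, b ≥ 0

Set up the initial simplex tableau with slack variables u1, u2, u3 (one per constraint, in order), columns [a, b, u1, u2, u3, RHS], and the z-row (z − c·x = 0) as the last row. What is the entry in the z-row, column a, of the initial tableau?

-3

The z-row carries the negated objective coefficients: the a entry is -3.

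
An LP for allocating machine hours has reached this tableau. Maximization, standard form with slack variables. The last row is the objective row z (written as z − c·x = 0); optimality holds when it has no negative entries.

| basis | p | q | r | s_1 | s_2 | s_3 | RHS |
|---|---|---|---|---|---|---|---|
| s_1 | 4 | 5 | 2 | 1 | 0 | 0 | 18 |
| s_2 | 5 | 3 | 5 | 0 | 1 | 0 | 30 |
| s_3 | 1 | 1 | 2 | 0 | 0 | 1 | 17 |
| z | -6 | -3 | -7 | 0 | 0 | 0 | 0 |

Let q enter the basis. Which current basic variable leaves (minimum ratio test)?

Column q entries and ratios — s_1: 18/5 = 18/5; s_2: 30/3 = 10; s_3: 17/1 = 17.
Smallest ratio is 18/5 in the row of s_1, so s_1 leaves.

s_1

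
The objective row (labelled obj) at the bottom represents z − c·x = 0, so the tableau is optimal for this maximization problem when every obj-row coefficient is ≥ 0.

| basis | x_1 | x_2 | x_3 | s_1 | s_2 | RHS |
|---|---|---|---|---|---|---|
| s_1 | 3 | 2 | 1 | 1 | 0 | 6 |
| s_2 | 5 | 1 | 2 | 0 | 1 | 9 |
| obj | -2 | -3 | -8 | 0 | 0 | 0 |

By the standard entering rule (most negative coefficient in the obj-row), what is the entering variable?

Negative obj-row entries: x_1: -2, x_2: -3, x_3: -8.
The most negative is -8 in column x_3, so x_3 enters.

x_3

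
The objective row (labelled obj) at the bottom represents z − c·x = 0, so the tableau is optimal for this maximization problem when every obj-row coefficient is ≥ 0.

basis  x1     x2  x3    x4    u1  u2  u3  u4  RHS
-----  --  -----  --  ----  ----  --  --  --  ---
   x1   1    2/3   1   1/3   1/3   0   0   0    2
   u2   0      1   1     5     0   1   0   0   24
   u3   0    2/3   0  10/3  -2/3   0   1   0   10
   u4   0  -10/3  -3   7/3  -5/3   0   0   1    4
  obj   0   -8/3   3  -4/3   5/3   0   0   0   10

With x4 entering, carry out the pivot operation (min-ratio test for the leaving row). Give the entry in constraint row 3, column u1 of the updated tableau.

12/7

Ratio test on column x4 — row 1: 2/(1/3) = 6; row 2: 24/5 = 24/5; row 3: 10/(10/3) = 3; row 4: 4/(7/3) = 12/7. Minimum is 12/7 at row 4 (u4 leaves); pivot element 7/3.
Divide row 4 by 7/3; eliminate column x4 from the other rows.
Row 3 update in column u1: -2/3 − (10/3)·(-5/7) = 12/7.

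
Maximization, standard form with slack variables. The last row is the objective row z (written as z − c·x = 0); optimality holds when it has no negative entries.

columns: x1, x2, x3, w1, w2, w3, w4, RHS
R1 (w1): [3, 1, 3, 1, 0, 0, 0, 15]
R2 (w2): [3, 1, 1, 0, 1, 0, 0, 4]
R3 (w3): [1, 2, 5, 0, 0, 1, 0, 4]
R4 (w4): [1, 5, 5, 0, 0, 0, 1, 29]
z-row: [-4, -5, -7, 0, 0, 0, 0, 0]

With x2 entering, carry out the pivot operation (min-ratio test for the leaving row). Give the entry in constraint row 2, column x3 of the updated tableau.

-3/2

Ratio test on column x2 — row 1: 15/1 = 15; row 2: 4/1 = 4; row 3: 4/2 = 2; row 4: 29/5 = 29/5. Minimum is 2 at row 3 (w3 leaves); pivot element 2.
Divide row 3 by 2; eliminate column x2 from the other rows.
Row 2 update in column x3: 1 − 1·(5/2) = -3/2.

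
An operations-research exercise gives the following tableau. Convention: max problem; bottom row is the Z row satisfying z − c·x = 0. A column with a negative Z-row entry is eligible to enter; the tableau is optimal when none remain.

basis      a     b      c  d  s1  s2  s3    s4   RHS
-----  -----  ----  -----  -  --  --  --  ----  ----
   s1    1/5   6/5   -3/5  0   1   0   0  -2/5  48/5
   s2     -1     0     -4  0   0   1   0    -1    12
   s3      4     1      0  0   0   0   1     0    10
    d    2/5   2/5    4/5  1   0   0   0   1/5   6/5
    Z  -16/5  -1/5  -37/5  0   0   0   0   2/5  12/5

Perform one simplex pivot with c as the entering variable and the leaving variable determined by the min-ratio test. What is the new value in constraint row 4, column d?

Ratio test on column c — row 1: entry -3/5 ≤ 0; row 2: entry -4 ≤ 0; row 3: entry 0 ≤ 0; row 4: (6/5)/(4/5) = 3/2. Minimum is 3/2 at row 4 (d leaves); pivot element 4/5.
Divide row 4 by 4/5; eliminate column c from the other rows.
In the new row 4, the d entry is the old entry divided by the pivot: 1/(4/5) = 5/4.

5/4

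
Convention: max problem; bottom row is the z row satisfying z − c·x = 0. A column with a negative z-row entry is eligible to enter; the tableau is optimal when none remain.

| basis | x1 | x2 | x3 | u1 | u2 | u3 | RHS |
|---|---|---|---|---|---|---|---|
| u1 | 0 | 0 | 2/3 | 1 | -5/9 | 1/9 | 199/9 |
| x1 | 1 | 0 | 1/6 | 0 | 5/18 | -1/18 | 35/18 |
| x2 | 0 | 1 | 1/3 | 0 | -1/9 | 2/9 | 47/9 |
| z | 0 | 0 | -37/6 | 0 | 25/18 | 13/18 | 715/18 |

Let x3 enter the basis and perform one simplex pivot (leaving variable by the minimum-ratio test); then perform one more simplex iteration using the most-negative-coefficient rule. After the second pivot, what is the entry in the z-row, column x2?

Ratio test on column x3 — row 1: (199/9)/(2/3) = 199/6; row 2: (35/18)/(1/6) = 35/3; row 3: (47/9)/(1/3) = 47/3. Minimum is 35/3 at row 2 (x1 leaves); pivot element 1/6.
Divide row 2 by 1/6; eliminate column x3 from the other rows.
Second iteration: most negative z-row entry is -4/3 in column u3, so u3 enters.
Ratio test on column u3 — row 1: (43/3)/(1/3) = 43; row 2: entry -1/3 ≤ 0; row 3: (4/3)/(1/3) = 4. Minimum is 4 at row 3 (x2 leaves); pivot element 1/3.
Divide row 3 by 1/3; eliminate column u3 from the other rows.
After both pivots, the entry at the z-row, column x2 is 4.

4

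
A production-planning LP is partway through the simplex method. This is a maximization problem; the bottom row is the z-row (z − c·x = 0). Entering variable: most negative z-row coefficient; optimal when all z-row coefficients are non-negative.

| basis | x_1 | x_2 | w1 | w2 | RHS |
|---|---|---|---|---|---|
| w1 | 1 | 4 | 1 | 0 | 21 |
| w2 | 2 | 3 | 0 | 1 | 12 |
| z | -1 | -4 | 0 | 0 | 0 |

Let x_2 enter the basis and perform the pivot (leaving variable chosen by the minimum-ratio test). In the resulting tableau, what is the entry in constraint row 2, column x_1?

Ratio test on column x_2 — row 1: 21/4 = 21/4; row 2: 12/3 = 4. Minimum is 4 at row 2 (w2 leaves); pivot element 3.
Divide row 2 by 3; eliminate column x_2 from the other rows.
In the new row 2, the x_1 entry is the old entry divided by the pivot: 2/3 = 2/3.

2/3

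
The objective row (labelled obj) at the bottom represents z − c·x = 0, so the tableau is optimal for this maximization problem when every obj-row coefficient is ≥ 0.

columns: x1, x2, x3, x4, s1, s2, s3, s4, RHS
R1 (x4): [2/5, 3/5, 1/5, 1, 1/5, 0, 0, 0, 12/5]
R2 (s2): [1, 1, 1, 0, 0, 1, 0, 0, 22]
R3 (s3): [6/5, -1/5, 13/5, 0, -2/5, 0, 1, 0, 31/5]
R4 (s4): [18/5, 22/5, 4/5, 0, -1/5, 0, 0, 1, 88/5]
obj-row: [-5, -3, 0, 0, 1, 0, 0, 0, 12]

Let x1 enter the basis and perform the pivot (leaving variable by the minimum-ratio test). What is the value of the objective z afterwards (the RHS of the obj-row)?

Ratio test on column x1 — row 1: (12/5)/(2/5) = 6; row 2: 22/1 = 22; row 3: (31/5)/(6/5) = 31/6; row 4: (88/5)/(18/5) = 44/9. Minimum is 44/9 at row 4 (s4 leaves); pivot element 18/5.
Pivot on row 4; the obj-row RHS becomes 12 − (-5)·(44/9) = 328/9.

328/9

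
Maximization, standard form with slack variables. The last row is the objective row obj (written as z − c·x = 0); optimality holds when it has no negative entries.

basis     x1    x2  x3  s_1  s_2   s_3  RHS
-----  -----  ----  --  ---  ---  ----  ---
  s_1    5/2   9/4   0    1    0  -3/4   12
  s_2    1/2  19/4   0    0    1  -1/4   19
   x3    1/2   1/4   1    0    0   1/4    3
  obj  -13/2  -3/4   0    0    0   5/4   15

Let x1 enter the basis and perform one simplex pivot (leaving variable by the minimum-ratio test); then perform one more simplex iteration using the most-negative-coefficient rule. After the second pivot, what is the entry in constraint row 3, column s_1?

-1/2

Ratio test on column x1 — row 1: 12/(5/2) = 24/5; row 2: 19/(1/2) = 38; row 3: 3/(1/2) = 6. Minimum is 24/5 at row 1 (s_1 leaves); pivot element 5/2.
Divide row 1 by 5/2; eliminate column x1 from the other rows.
Second iteration: most negative obj-row entry is -7/10 in column s_3, so s_3 enters.
Ratio test on column s_3 — row 1: entry -3/10 ≤ 0; row 2: entry -1/10 ≤ 0; row 3: (3/5)/(2/5) = 3/2. Minimum is 3/2 at row 3 (x3 leaves); pivot element 2/5.
Divide row 3 by 2/5; eliminate column s_3 from the other rows.
After both pivots, the entry at constraint row 3, column s_1 is -1/2.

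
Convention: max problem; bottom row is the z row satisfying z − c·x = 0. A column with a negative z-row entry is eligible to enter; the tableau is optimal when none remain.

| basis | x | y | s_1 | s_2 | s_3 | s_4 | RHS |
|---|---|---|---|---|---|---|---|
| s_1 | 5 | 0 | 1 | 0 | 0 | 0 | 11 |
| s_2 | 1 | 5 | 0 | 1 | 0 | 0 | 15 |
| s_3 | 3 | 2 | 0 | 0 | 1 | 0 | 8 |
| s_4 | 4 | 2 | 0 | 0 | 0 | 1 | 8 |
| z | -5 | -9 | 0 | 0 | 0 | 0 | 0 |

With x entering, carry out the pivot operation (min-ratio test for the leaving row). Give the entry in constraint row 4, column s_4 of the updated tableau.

1/4

Ratio test on column x — row 1: 11/5 = 11/5; row 2: 15/1 = 15; row 3: 8/3 = 8/3; row 4: 8/4 = 2. Minimum is 2 at row 4 (s_4 leaves); pivot element 4.
Divide row 4 by 4; eliminate column x from the other rows.
In the new row 4, the s_4 entry is the old entry divided by the pivot: 1/4 = 1/4.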